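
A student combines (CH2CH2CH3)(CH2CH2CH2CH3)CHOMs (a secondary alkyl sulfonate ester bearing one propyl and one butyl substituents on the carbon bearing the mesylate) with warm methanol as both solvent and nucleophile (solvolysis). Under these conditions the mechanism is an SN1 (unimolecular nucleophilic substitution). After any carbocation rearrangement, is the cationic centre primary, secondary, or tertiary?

Step 1: Rate-determining heterolysis of the C–O bond gives MsO⁻ and a secondary carbocation.
No single 1,2-shift to an adjacent carbon would give a more-substituted cation, so no rearrangement occurs.

secondary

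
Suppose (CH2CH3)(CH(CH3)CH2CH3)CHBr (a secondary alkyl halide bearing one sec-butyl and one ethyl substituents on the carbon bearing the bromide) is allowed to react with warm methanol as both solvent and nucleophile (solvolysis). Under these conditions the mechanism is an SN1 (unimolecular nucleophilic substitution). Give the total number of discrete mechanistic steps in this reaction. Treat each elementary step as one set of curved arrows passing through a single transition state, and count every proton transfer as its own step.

4

Step 1: Unassisted departure of Br⁻ (taking the C–Br bonding pair) generates a secondary carbocation.
Step 2: Carbocation rearrangement: a 1,2-hydride shift from the adjacent sec-butyl carbon converts the initially-formed secondary cation into the more stable tertiary cation.
Step 3: CH3OH donates an oxygen lone pair into the empty p orbital of the cation, giving a protonated ether (an oxonium ion).
Step 4: A second solvent molecule removes the proton on oxygen, giving the neutral ether product.
Total: 4 elementary steps.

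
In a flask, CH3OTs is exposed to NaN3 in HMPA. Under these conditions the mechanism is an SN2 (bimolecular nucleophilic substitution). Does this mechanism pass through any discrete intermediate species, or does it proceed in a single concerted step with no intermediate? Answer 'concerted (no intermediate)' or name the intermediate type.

Backside attack by N3⁻ on the carbon bearing the tosylate: the new C–N bond forms as the C–O bond breaks, with Walden inversion at carbon.
All bond changes occur in one transition state; no discrete intermediate is formed.

concerted (no intermediate)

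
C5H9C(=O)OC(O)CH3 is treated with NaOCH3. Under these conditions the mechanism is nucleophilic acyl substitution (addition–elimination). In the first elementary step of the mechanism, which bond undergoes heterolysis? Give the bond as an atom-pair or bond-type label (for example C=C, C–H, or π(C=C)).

Step 1: CH3O⁻ adds to the carbonyl carbon; the C=O π electrons shift onto oxygen and a tetrahedral alkoxide intermediate forms.
The bond broken in this step is the π(C=O) bond.

π(C=O)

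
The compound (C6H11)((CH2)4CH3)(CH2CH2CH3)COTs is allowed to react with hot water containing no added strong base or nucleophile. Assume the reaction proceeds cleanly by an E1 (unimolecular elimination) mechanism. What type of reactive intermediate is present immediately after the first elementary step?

tertiary carbocation

Step 1: Rate-determining heterolysis of the C–O bond gives TsO⁻ and a tertiary carbocation.
After step 1 the species present is a tertiary carbocation.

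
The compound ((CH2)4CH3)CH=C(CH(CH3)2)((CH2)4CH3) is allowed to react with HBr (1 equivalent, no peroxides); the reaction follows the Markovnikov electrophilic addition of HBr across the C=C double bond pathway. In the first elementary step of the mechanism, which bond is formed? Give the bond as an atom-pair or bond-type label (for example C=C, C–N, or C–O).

Step 1: Electrophilic addition begins with the π(C=C) electrons forming a bond to the proton of HBr. Following Markovnikov's rule, the resulting cation is tertiary. The H–Br bond breaks heterolytically, releasing Br⁻.
The bond formed in this step is the C–H bond.

C–H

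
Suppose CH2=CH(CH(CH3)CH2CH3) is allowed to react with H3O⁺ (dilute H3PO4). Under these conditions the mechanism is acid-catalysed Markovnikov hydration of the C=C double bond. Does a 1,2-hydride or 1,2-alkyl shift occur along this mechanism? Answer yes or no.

yes

The first-formed carbocation is secondary.
The adjacent sec-butyl carbon already bears 2 other carbon substituents and has a hydrogen to migrate; after a 1,2-hydride shift from that carbon the positive charge sits on a tertiary centre.
Tertiary is more stable than secondary, so the shift occurs.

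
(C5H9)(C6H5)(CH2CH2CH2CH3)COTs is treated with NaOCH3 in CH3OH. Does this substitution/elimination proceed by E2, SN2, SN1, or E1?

Conditions: a strong base with a tertiary substrate bearing a β-hydrogen.
These conditions are the textbook signature of the E2 pathway.
A strong (often hindered) base removes a β-H in concert with loss of the leaving group — bimolecular elimination.

E2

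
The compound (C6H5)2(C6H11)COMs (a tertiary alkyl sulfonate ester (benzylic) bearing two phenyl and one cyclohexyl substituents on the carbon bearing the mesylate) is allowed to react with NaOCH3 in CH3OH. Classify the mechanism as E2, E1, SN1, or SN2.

E2

Conditions: a strong base with a tertiary substrate bearing a β-hydrogen.
These conditions are the textbook signature of the E2 pathway.
A strong (often hindered) base removes a β-H in concert with loss of the leaving group — bimolecular elimination.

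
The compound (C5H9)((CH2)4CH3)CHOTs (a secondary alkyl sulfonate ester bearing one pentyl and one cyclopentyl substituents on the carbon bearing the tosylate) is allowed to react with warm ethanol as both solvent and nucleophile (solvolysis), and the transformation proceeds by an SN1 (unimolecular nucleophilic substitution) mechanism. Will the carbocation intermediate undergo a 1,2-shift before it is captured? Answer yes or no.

The first-formed carbocation is secondary.
The adjacent cyclopentyl carbon already bears 2 other carbon substituents and has a hydrogen to migrate; after a 1,2-hydride shift from that carbon the positive charge sits on a tertiary centre.
Tertiary is more stable than secondary, so the shift occurs.

yes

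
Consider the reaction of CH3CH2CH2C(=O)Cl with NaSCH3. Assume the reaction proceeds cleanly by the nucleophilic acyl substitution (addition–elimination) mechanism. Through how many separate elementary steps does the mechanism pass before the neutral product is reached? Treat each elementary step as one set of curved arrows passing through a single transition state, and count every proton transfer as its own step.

2

Step 1: A lone pair on the S of CH3S⁻ attacks the electrophilic acyl carbon; the π(C=O) electrons move onto oxygen, giving a tetrahedral intermediate.
Step 2: Elimination step: re-formation of the carbonyl π bond drives out Cl⁻, giving the new acyl compound.
Total: 2 elementary steps.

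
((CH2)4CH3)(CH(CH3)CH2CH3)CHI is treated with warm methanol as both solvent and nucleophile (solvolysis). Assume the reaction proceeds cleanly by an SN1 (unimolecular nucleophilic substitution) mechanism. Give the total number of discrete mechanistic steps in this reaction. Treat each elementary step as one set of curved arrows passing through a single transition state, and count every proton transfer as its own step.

4

Step 1: Unassisted departure of I⁻ (taking the C–I bonding pair) generates a secondary carbocation.
Step 2: A 1,2-hydride shift from the adjacent sec-butyl carbon moves the positive charge from the secondary centre to an adjacent carbon, generating a more stable tertiary carbocation.
Step 3: Nucleophilic capture: the oxygen of CH3OH bonds to the cationic carbon, producing an oxonium-ion intermediate.
Step 4: A second solvent molecule removes the proton on oxygen, giving the neutral ether product.
Total: 4 elementary steps.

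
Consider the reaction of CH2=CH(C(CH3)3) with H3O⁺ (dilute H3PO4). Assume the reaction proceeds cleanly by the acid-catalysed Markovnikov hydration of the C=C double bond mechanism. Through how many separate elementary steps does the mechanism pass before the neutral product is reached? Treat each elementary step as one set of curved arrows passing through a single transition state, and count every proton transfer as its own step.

4

Step 1: The π electrons of the C=C bond attack a proton of H3O⁺; Markovnikov addition places the new C–H on the less-substituted alkene carbon, so the positive charge ends up on the more-substituted carbon — a secondary carbocation. H2O is released.
Step 2: Carbocation rearrangement: a 1,2-methyl shift from the adjacent tert-butyl carbon converts the initially-formed secondary cation into the more stable tertiary cation.
Step 3: A lone pair on the oxygen of H2O attacks the carbocation, forming a C–O bond and an oxonium ion (a protonated alcohol).
Step 4: H2O removes a proton from the oxonium oxygen, regenerating H3O⁺ and giving the neutral alcohol.
Total: 4 elementary steps.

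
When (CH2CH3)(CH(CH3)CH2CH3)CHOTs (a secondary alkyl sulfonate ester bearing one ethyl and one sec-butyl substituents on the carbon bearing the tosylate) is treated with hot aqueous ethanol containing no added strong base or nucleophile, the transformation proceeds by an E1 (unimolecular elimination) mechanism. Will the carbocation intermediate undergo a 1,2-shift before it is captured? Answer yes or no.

yes

The first-formed carbocation is secondary.
The adjacent sec-butyl carbon already bears 2 other carbon substituents and has a hydrogen to migrate; after a 1,2-hydride shift from that carbon the positive charge sits on a tertiary centre.
Tertiary is more stable than secondary, so the shift occurs.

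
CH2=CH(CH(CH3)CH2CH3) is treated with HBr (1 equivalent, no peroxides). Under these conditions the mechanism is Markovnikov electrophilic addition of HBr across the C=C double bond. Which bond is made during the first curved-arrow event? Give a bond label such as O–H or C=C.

Step 1: Electrophilic addition begins with the π(C=C) electrons forming a bond to the proton of HBr. Following Markovnikov's rule, the resulting cation is secondary. The H–Br bond breaks heterolytically, releasing Br⁻.
The bond formed in this step is the C–H bond.

C–H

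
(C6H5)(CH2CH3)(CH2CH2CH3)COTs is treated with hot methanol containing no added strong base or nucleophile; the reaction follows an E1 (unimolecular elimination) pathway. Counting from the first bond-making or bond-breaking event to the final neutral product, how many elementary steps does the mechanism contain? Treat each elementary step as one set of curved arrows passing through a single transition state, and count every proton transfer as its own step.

2

Step 1: The C–O bond breaks with both electrons going to the tosylate; TsO⁻ leaves and a tertiary carbocation remains.
(No 1,2-shift: no single shift to an adjacent carbon would give a more stable cation.)
Step 2: A methanol molecule (solvent) deprotonates a β-carbon; as the C–H bond breaks, those electrons form the new alkene π bond.
Total: 2 elementary steps.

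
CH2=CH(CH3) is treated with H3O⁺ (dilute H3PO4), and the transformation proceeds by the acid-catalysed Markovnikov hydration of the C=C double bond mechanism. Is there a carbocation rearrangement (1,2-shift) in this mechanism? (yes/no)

no

The first-formed carbocation is secondary.
No single 1,2-shift to an adjacent carbon would produce a more-substituted cation than the one already present, so no rearrangement occurs.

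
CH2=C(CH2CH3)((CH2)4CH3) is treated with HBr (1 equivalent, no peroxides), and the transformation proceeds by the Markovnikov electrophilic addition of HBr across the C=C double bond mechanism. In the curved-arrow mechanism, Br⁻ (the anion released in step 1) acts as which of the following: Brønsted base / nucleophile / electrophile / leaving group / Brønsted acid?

Step 2: The Br⁻ anion donates a lone pair to the carbocation, forming the new C–Br σ-bond and giving the neutral alkyl halide.
Br⁻ (the anion released in step 1) donates an electron pair to form a new σ-bond to carbon — it is the nucleophile.

nucleophile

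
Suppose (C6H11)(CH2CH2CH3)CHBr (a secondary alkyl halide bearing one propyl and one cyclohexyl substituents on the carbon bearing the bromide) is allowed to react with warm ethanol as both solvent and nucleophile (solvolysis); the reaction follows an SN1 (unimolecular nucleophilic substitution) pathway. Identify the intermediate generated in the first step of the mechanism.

secondary carbocation

Step 1: The C–Br bond breaks with both electrons going to the bromide; Br⁻ leaves and a secondary carbocation remains.
After step 1 the species present is a secondary carbocation.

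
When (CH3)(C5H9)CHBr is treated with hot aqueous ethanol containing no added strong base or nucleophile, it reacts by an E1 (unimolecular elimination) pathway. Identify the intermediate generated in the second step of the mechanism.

tertiary carbocation

Step 1: The C–Br bond breaks with both electrons going to the bromide; Br⁻ leaves and a secondary carbocation remains.
Step 2: A hydride (H with its bonding pair) migrates from the adjacent cyclopentyl carbon to the cationic centre — a 1,2-hydride shift — upgrading the secondary cation to a tertiary one.
After step 2 the species present is a tertiary carbocation.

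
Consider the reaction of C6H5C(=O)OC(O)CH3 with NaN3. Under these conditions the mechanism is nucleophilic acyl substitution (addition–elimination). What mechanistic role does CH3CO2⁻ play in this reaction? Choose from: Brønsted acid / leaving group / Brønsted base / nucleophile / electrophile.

leaving group

Step 2: An oxygen lone pair re-forms the C=O π bond as the C–O σ-bond breaks; CH3CO2⁻ is expelled.
CH3CO2⁻ departs with both electrons of the breaking σ-bond — that is the definition of a leaving group.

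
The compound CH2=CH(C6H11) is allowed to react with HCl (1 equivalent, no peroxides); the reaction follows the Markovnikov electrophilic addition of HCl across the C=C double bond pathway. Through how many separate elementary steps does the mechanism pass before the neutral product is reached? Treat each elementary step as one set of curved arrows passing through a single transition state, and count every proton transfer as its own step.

3

Step 1: The π electrons of the C=C bond attack a proton of HCl; Markovnikov addition places the new C–H on the less-substituted alkene carbon, so the positive charge ends up on the more-substituted carbon — a secondary carbocation. The H–Cl bond breaks heterolytically, releasing Cl⁻.
Step 2: A 1,2-hydride shift from the adjacent cyclohexyl carbon moves the positive charge from the secondary centre to an adjacent carbon, generating a more stable tertiary carbocation.
Step 3: Cl⁻ captures the cation: a lone pair on Cl⁻ fills the empty p orbital, producing the alkyl halide product.
Total: 3 elementary steps.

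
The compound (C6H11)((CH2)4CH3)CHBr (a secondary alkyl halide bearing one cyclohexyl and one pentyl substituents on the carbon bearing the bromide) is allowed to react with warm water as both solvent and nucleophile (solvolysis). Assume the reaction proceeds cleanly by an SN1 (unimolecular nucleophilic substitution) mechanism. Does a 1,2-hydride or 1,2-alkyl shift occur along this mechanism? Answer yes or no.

yes

The first-formed carbocation is secondary.
The adjacent cyclohexyl carbon already bears 2 other carbon substituents and has a hydrogen to migrate; after a 1,2-hydride shift from that carbon the positive charge sits on a tertiary centre.
Tertiary is more stable than secondary, so the shift occurs.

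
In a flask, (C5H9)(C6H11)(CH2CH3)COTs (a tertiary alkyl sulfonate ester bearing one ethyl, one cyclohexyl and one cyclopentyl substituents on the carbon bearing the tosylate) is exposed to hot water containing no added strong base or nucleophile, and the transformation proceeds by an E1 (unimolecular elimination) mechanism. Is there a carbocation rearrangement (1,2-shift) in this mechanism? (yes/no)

no

The first-formed carbocation is tertiary.
No single 1,2-shift to an adjacent carbon would produce a more-substituted cation than the one already present, so no rearrangement occurs.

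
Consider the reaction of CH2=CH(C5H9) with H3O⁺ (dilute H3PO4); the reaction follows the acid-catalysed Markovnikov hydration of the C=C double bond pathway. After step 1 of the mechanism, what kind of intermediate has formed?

secondary carbocation

Step 1: The π electrons of the C=C bond attack a proton of H3O⁺; Markovnikov addition places the new C–H on the less-substituted alkene carbon, so the positive charge ends up on the more-substituted carbon — a secondary carbocation. H2O is released.
After step 1 the species present is a secondary carbocation.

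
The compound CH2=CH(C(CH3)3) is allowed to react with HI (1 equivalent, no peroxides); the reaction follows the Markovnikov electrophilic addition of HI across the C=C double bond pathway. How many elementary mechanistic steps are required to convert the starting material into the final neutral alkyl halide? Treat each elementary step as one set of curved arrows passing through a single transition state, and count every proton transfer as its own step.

3

Step 1: The π electrons of the C=C bond attack a proton of HI; Markovnikov addition places the new C–H on the less-substituted alkene carbon, so the positive charge ends up on the more-substituted carbon — a secondary carbocation. The H–I bond breaks heterolytically, releasing I⁻.
Step 2: A methyl group with its bonding pair migrates from the adjacent tert-butyl carbon to the cationic centre — a 1,2-methyl shift — upgrading the secondary cation to a tertiary one.
Step 3: I⁻ captures the cation: a lone pair on I⁻ fills the empty p orbital, producing the alkyl halide product.
Total: 3 elementary steps.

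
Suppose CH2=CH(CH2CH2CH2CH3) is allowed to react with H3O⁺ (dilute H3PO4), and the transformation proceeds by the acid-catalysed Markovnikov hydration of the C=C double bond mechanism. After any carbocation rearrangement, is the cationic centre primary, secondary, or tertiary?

secondary

Step 1: Electrophilic addition begins with the π(C=C) electrons forming a bond to the proton of H3O⁺. Following Markovnikov's rule, the resulting cation is secondary. H2O is released.
No single 1,2-shift to an adjacent carbon would give a more-substituted cation, so no rearrangement occurs.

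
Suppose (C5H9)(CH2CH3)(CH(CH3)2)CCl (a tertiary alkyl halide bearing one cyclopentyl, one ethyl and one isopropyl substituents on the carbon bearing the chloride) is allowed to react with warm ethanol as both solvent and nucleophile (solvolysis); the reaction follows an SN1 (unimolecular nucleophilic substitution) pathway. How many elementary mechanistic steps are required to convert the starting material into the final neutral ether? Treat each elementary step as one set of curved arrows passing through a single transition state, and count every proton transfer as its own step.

Step 1: The C–Cl bond breaks with both electrons going to the chloride; Cl⁻ leaves and a tertiary carbocation remains.
(No 1,2-shift: no single shift to an adjacent carbon would give a more stable cation.)
Step 2: CH3CH2OH donates an oxygen lone pair into the empty p orbital of the cation, giving a protonated ether (an oxonium ion).
Step 3: Deprotonation of the oxonium oxygen by solvent ethanol yields the neutral ether.
Total: 3 elementary steps.

3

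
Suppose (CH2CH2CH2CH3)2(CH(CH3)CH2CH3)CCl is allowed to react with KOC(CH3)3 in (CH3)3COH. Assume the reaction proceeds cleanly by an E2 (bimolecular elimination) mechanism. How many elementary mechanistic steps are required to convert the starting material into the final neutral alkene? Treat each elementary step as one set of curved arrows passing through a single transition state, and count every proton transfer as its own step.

1

Step 1: Concerted anti-periplanar elimination: (CH3)3CO⁻ abstracts a β-H while Cl⁻ leaves, and the C–H electrons become the new C=C π bond — all in a single transition state.
Total: 1 elementary step.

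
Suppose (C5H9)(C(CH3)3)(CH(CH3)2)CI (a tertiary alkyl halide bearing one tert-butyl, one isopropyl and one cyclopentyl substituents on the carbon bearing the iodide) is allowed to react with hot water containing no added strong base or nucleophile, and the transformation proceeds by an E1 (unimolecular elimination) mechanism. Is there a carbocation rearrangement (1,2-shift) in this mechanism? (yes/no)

no

The first-formed carbocation is tertiary.
No single 1,2-shift to an adjacent carbon would produce a more-substituted cation than the one already present, so no rearrangement occurs.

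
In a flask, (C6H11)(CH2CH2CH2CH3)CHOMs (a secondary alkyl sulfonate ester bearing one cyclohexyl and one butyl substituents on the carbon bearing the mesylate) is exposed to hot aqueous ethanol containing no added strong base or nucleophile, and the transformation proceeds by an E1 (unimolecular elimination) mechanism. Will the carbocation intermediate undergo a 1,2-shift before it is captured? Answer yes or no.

The first-formed carbocation is secondary.
The adjacent cyclohexyl carbon already bears 2 other carbon substituents and has a hydrogen to migrate; after a 1,2-hydride shift from that carbon the positive charge sits on a tertiary centre.
Tertiary is more stable than secondary, so the shift occurs.

yes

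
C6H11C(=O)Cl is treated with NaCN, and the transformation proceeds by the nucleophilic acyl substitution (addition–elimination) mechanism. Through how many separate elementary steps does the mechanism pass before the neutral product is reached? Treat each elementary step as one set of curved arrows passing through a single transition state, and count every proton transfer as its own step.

Step 1: A lone pair on the C of CN⁻ attacks the electrophilic acyl carbon; the π(C=O) electrons move onto oxygen, giving a tetrahedral intermediate.
Step 2: Elimination step: re-formation of the carbonyl π bond drives out Cl⁻, giving the new acyl compound.
Total: 2 elementary steps.

2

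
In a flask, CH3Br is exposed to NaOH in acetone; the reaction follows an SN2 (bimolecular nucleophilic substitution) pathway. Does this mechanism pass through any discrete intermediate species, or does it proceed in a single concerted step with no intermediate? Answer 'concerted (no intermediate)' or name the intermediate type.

Backside attack by OH⁻ on the carbon bearing the bromide: the new C–O bond forms as the C–Br bond breaks, with Walden inversion at carbon.
All bond changes occur in one transition state; no discrete intermediate is formed.

concerted (no intermediate)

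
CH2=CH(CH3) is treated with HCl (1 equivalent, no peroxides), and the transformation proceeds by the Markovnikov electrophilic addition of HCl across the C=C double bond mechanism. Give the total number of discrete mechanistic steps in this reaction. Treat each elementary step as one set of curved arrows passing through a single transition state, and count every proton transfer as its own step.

Step 1: Electrophilic addition begins with the π(C=C) electrons forming a bond to the proton of HCl. Following Markovnikov's rule, the resulting cation is secondary. The H–Cl bond breaks heterolytically, releasing Cl⁻.
(No 1,2-shift: no single shift to an adjacent carbon would give a more stable cation.)
Step 2: Nucleophilic attack by Cl⁻ on the carbocation completes the addition, giving R–Cl.
Total: 2 elementary steps.

2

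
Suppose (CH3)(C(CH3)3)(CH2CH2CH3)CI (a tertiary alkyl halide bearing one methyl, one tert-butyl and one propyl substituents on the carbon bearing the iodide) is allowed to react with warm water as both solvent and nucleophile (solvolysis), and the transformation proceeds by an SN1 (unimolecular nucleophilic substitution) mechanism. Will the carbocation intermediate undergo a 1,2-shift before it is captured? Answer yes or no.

no

The first-formed carbocation is tertiary.
No single 1,2-shift to an adjacent carbon would produce a more-substituted cation than the one already present, so no rearrangement occurs.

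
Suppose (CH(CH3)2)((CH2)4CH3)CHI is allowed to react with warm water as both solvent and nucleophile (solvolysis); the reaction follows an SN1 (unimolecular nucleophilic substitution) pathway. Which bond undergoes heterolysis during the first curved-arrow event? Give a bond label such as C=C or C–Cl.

C–I

Step 1: Ionisation: the C–I σ-bond cleaves heterolytically; both bonding electrons depart with I⁻, leaving a secondary carbocation at the α-carbon.
The bond broken in this step is the C–I bond.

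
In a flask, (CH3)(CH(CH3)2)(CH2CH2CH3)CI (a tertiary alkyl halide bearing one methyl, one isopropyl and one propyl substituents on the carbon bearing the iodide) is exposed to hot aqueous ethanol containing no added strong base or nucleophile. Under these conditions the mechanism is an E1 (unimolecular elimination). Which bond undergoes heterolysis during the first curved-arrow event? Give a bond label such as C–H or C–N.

C–I

Step 1: Rate-determining heterolysis of the C–I bond gives I⁻ and a tertiary carbocation.
The bond broken in this step is the C–I bond.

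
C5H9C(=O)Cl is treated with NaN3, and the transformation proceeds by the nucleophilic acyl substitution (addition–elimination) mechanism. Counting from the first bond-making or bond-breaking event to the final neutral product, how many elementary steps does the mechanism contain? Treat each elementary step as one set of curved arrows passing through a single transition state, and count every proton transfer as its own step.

Step 1: N3⁻ adds to the carbonyl carbon; the C=O π electrons shift onto oxygen and a tetrahedral alkoxide intermediate forms.
Step 2: Collapse of the tetrahedral intermediate: the alkoxide oxygen pushes its lone pair back to re-form C=O while Cl⁻ leaves.
Total: 2 elementary steps.

2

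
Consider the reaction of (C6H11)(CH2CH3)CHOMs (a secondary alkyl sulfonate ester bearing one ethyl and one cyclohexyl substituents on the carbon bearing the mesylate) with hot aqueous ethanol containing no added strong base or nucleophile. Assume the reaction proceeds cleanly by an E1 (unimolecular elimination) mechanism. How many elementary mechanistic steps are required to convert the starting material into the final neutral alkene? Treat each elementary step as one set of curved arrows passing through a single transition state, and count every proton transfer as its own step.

3

Step 1: The C–O bond breaks with both electrons going to the mesylate; MsO⁻ leaves and a secondary carbocation remains.
Step 2: A hydride (H with its bonding pair) migrates from the adjacent cyclohexyl carbon to the cationic centre — a 1,2-hydride shift — upgrading the secondary cation to a tertiary one.
Step 3: Loss of a β-proton to a water (or ethanol) molecule of the solvent: the C–H bonding pair collapses toward the cationic carbon to form the C=C π bond, yielding the alkene.
Total: 3 elementary steps.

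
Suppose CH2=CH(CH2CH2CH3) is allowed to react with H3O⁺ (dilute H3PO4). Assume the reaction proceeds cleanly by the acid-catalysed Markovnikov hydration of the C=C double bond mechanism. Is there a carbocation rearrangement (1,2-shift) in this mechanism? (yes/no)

no

The first-formed carbocation is secondary.
No single 1,2-shift to an adjacent carbon would produce a more-substituted cation than the one already present, so no rearrangement occurs.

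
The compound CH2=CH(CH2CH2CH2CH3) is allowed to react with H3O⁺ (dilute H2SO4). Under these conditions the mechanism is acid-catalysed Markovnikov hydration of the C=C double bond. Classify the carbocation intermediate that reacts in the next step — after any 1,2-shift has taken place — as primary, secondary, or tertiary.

secondary

Step 1: Protonation of the alkene by H3O⁺: the π bond acts as the nucleophile and picks up H⁺, giving the more stable (Markovnikov) secondary carbocation. H2O is released.
No single 1,2-shift to an adjacent carbon would give a more-substituted cation, so no rearrangement occurs.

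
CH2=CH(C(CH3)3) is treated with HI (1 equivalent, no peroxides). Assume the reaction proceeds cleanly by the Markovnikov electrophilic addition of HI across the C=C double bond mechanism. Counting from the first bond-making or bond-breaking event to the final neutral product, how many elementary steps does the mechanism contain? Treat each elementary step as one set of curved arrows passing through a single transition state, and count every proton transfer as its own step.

Step 1: Protonation of the alkene by HI: the π bond acts as the nucleophile and picks up H⁺, giving the more stable (Markovnikov) secondary carbocation. The H–I bond breaks heterolytically, releasing I⁻.
Step 2: A 1,2-methyl shift from the adjacent tert-butyl carbon moves the positive charge from the secondary centre to an adjacent carbon, generating a more stable tertiary carbocation.
Step 3: I⁻ captures the cation: a lone pair on I⁻ fills the empty p orbital, producing the alkyl halide product.
Total: 3 elementary steps.

3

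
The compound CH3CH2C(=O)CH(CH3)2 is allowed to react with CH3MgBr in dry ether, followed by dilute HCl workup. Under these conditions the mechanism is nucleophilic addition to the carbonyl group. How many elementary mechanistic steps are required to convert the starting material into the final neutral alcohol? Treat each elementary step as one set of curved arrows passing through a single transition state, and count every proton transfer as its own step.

Step 1: Nucleophilic addition: the carbanion-like carbon of CH3MgBr adds to the carbonyl carbon, pushing the π(C=O) electron pair onto oxygen and giving a tetrahedral alkoxide.
Step 2: Protonation of the alkoxide by dilute HCl workup furnishes an alcohol.
Total: 2 elementary steps.

2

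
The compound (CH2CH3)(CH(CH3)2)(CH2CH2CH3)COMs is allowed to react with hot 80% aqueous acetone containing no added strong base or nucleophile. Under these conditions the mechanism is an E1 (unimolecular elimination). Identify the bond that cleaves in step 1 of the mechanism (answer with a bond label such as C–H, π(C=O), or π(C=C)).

C–O

Step 1: The C–O bond breaks with both electrons going to the mesylate; MsO⁻ leaves and a tertiary carbocation remains.
The bond broken in this step is the C–O bond.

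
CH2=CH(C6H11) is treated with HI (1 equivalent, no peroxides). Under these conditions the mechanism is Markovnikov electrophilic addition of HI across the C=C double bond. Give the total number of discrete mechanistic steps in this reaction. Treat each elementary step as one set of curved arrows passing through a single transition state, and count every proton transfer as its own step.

3

Step 1: Protonation of the alkene by HI: the π bond acts as the nucleophile and picks up H⁺, giving the more stable (Markovnikov) secondary carbocation. The H–I bond breaks heterolytically, releasing I⁻.
Step 2: A hydride (H with its bonding pair) migrates from the adjacent cyclohexyl carbon to the cationic centre — a 1,2-hydride shift — upgrading the secondary cation to a tertiary one.
Step 3: The I⁻ anion donates a lone pair to the carbocation, forming the new C–I σ-bond and giving the neutral alkyl halide.
Total: 3 elementary steps.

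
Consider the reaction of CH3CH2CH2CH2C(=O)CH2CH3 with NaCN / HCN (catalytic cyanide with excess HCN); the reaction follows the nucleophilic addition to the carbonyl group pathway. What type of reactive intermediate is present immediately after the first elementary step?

tetrahedral alkoxide intermediate

Step 1: Nucleophilic addition: CN⁻ adds to the carbonyl carbon, pushing the π(C=O) electron pair onto oxygen and giving a tetrahedral alkoxide.
After step 1 the species present is a tetrahedral alkoxide intermediate.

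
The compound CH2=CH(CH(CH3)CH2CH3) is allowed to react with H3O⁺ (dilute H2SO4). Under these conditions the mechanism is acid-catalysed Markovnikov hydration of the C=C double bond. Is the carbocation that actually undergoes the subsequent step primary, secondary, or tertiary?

Step 1: Protonation of the alkene by H3O⁺: the π bond acts as the nucleophile and picks up H⁺, giving the more stable (Markovnikov) secondary carbocation. H2O is released.
Step 2: Carbocation rearrangement: a 1,2-hydride shift from the adjacent sec-butyl carbon converts the initially-formed secondary cation into the more stable tertiary cation.
The cation rearranges from secondary to tertiary via a 1,2-hydride shift from the adjacent sec-butyl carbon; the tertiary cation is what reacts next.

tertiary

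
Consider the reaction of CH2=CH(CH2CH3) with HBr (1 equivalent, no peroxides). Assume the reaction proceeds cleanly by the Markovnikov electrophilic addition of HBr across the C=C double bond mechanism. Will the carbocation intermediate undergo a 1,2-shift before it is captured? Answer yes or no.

The first-formed carbocation is secondary.
No single 1,2-shift to an adjacent carbon would produce a more-substituted cation than the one already present, so no rearrangement occurs.

no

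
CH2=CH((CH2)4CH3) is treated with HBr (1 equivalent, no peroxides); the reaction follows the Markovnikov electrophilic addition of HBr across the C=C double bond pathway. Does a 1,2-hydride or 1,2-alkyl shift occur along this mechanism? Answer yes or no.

The first-formed carbocation is secondary.
No single 1,2-shift to an adjacent carbon would produce a more-substituted cation than the one already present, so no rearrangement occurs.

no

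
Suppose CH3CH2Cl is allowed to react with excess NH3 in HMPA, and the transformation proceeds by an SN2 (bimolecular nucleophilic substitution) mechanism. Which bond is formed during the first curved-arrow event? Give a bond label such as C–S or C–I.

Step 1: A lone pair on the N of NH3 attacks the α-carbon from the back side while the C–Cl bond breaks; both bonding electrons leave with Cl⁻. The product of this concerted step is an alkylammonium ion.
The bond formed in this step is the C–N bond.

C–N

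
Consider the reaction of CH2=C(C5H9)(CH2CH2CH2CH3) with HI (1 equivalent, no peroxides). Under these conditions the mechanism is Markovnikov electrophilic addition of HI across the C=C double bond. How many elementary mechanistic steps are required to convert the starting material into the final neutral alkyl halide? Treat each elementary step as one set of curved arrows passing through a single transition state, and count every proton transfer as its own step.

Step 1: The π electrons of the C=C bond attack a proton of HI; Markovnikov addition places the new C–H on the less-substituted alkene carbon, so the positive charge ends up on the more-substituted carbon — a tertiary carbocation. The H–I bond breaks heterolytically, releasing I⁻.
(No 1,2-shift: no single shift to an adjacent carbon would give a more stable cation.)
Step 2: Nucleophilic attack by I⁻ on the carbocation completes the addition, giving R–I.
Total: 2 elementary steps.

2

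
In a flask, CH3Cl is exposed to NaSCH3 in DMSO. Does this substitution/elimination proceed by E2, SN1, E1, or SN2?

Conditions: a methyl substrate with a strong nucleophile in the polar aprotic solvent DMSO.
These conditions are the textbook signature of the SN2 pathway.
An unhindered substrate with a strong nucleophile in a polar aprotic solvent favours one-step backside displacement.

SN2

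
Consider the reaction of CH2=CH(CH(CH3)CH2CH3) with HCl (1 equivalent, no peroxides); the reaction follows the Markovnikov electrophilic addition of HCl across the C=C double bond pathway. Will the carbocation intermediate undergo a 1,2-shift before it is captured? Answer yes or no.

The first-formed carbocation is secondary.
The adjacent sec-butyl carbon already bears 2 other carbon substituents and has a hydrogen to migrate; after a 1,2-hydride shift from that carbon the positive charge sits on a tertiary centre.
Tertiary is more stable than secondary, so the shift occurs.

yes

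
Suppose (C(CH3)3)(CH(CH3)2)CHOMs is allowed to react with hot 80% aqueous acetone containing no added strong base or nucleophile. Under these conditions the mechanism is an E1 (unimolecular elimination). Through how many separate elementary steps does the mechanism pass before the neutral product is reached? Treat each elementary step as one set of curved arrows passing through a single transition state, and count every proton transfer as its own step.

3

Step 1: The C–O bond breaks with both electrons going to the mesylate; MsO⁻ leaves and a secondary carbocation remains.
Step 2: Carbocation rearrangement: a 1,2-hydride shift from the adjacent isopropyl carbon converts the initially-formed secondary cation into the more stable tertiary cation.
Step 3: A water molecule (solvent) deprotonates a β-carbon; as the C–H bond breaks, those electrons form the new alkene π bond.
Total: 3 elementary steps.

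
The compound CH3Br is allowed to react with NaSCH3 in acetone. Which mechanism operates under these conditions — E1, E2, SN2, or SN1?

Conditions: a methyl substrate with a strong nucleophile in the polar aprotic solvent acetone.
These conditions are the textbook signature of the SN2 pathway.
An unhindered substrate with a strong nucleophile in a polar aprotic solvent favours one-step backside displacement.

SN2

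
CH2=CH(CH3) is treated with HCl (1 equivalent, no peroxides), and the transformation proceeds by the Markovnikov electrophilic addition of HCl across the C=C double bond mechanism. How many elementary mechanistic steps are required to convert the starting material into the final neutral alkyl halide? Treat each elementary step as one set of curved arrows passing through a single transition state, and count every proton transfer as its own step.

Step 1: Protonation of the alkene by HCl: the π bond acts as the nucleophile and picks up H⁺, giving the more stable (Markovnikov) secondary carbocation. The H–Cl bond breaks heterolytically, releasing Cl⁻.
(No 1,2-shift: no single shift to an adjacent carbon would give a more stable cation.)
Step 2: The Cl⁻ anion donates a lone pair to the carbocation, forming the new C–Cl σ-bond and giving the neutral alkyl halide.
Total: 2 elementary steps.

2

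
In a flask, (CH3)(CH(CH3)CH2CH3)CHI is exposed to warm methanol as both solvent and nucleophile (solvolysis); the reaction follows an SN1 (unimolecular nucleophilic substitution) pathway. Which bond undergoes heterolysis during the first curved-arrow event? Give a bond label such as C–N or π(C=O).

C–I

Step 1: Rate-determining heterolysis of the C–I bond gives I⁻ and a secondary carbocation.
The bond broken in this step is the C–I bond.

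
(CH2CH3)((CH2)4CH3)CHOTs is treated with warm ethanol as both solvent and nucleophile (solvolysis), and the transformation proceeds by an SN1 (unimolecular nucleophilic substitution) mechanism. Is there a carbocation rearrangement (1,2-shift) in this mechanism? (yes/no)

no

The first-formed carbocation is secondary.
No single 1,2-shift to an adjacent carbon would produce a more-substituted cation than the one already present, so no rearrangement occurs.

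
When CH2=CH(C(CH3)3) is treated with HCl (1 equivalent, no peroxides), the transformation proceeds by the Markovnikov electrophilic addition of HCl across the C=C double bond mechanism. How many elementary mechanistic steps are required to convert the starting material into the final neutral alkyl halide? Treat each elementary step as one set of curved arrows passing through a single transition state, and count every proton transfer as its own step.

3

Step 1: The π electrons of the C=C bond attack a proton of HCl; Markovnikov addition places the new C–H on the less-substituted alkene carbon, so the positive charge ends up on the more-substituted carbon — a secondary carbocation. The H–Cl bond breaks heterolytically, releasing Cl⁻.
Step 2: Carbocation rearrangement: a 1,2-methyl shift from the adjacent tert-butyl carbon converts the initially-formed secondary cation into the more stable tertiary cation.
Step 3: The Cl⁻ anion donates a lone pair to the carbocation, forming the new C–Cl σ-bond and giving the neutral alkyl halide.
Total: 3 elementary steps.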